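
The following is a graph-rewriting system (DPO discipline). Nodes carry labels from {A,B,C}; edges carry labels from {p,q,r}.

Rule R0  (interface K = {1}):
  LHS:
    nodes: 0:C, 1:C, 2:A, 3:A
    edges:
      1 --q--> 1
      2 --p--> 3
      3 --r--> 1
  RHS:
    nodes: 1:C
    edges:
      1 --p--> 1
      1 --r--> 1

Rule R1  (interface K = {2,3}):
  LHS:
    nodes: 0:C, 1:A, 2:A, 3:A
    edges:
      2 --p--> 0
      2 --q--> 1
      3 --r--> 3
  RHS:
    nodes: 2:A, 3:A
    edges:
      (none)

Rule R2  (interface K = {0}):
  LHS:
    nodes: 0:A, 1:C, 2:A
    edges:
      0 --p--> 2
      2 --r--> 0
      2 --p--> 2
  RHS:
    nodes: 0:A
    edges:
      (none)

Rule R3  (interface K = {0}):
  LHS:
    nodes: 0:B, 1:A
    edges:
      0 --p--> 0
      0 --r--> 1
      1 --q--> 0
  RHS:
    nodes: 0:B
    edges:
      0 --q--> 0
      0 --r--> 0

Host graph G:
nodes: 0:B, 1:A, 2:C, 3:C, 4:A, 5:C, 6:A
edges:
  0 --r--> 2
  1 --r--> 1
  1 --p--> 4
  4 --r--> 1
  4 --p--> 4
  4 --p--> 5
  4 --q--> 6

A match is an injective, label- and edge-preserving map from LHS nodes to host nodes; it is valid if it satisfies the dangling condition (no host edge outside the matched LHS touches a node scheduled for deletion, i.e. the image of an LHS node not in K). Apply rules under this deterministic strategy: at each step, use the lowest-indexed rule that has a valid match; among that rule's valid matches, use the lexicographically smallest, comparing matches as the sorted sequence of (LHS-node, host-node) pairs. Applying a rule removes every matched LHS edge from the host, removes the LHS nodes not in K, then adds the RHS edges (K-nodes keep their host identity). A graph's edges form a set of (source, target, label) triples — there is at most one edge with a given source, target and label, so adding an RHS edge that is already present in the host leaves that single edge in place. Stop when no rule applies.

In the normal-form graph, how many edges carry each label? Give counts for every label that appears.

initial: |V|=7 |E|=7  E = 0-r->2 1-r->1 1-p->4 4-r->1 4-p->4 4-p->5 4-q->6
step 1: apply R1 at {0↦5, 1↦6, 2↦4, 3↦1}  → |V|=5 |E|=4  E = 0-r->2 1-p->4 4-r->1 4-p->4
step 2: apply R2 at {0↦1, 1↦3, 2↦4}  → |V|=3 |E|=1  E = 0-r->2
normal form: no rule applies after step 2
NF edges: [(0, 2, 'r')]

Answer: r:1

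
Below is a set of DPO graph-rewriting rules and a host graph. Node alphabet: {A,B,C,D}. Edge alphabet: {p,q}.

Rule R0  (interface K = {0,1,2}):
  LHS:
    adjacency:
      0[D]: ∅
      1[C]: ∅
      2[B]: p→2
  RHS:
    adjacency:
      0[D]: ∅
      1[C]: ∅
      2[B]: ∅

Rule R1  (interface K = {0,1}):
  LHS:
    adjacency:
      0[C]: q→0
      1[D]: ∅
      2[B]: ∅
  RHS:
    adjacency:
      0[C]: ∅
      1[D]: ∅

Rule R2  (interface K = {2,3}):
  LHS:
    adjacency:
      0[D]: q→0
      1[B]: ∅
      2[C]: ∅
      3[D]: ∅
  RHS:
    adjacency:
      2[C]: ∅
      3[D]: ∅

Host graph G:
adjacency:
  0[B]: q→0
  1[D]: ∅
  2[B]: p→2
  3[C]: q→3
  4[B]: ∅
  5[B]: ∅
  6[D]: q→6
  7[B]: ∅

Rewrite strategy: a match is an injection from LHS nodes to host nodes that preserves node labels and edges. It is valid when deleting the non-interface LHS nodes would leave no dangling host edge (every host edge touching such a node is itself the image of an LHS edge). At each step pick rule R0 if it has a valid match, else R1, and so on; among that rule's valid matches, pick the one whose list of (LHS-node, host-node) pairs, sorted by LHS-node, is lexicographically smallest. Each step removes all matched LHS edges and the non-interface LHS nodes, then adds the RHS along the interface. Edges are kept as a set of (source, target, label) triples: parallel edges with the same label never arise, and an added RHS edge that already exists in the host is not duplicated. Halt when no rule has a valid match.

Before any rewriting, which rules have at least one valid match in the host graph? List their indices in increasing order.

Answer: [R0,R1,R2]

Derivation:
R0: 2 valid matches — {0↦1, 1↦3, 2↦2}, {0↦6, 1↦3, 2↦2}
R1: 6 valid matches — {0↦3, 1↦1, 2↦4}, {0↦3, 1↦1, 2↦5}, {0↦3, 1↦1, 2↦7} (+3 more)
R2: 3 valid matches — {0↦6, 1↦4, 2↦3, 3↦1}, {0↦6, 1↦5, 2↦3, 3↦1}, {0↦6, 1↦7, 2↦3, 3↦1}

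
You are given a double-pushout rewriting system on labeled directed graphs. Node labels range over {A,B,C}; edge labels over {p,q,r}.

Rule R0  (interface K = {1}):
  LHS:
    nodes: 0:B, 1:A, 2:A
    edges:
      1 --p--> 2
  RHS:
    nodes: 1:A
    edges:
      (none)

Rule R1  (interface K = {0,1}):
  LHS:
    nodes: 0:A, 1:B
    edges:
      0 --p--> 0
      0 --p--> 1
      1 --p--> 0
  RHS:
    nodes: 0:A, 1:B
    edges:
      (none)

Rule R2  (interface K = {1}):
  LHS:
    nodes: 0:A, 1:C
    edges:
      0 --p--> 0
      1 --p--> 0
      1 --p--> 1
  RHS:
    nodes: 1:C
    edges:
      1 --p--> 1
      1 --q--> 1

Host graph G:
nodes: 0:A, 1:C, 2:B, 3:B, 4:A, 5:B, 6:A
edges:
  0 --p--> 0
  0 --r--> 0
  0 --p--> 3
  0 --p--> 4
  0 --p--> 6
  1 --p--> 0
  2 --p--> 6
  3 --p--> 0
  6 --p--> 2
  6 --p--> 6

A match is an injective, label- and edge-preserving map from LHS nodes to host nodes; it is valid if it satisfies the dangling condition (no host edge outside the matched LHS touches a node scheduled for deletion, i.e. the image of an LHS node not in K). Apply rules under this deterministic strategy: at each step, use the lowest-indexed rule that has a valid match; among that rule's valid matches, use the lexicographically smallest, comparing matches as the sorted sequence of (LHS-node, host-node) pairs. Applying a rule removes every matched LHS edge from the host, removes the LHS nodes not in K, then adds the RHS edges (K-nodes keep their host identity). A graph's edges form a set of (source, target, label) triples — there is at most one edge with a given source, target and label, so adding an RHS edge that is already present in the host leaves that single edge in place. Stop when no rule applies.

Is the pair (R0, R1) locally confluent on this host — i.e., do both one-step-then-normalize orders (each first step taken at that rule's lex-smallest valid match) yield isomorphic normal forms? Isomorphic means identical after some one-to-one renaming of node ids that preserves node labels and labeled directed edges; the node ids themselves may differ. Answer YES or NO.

branch R0-first: apply at {0↦5, 1↦0, 2↦4} → |E|=9, then 3 more step(s) → NF |V|=3 |E|=2 V={0:A, 1:C, 3:B} E=0-r->0 1-p->0
branch R1-first: apply at {0↦0, 1↦3} → |E|=7, then 3 more step(s) → NF |V|=3 |E|=2 V={0:A, 1:C, 5:B} E=0-r->0 1-p->0
graphs isomorphic (equal up to label-preserving node renaming)

Answer: YES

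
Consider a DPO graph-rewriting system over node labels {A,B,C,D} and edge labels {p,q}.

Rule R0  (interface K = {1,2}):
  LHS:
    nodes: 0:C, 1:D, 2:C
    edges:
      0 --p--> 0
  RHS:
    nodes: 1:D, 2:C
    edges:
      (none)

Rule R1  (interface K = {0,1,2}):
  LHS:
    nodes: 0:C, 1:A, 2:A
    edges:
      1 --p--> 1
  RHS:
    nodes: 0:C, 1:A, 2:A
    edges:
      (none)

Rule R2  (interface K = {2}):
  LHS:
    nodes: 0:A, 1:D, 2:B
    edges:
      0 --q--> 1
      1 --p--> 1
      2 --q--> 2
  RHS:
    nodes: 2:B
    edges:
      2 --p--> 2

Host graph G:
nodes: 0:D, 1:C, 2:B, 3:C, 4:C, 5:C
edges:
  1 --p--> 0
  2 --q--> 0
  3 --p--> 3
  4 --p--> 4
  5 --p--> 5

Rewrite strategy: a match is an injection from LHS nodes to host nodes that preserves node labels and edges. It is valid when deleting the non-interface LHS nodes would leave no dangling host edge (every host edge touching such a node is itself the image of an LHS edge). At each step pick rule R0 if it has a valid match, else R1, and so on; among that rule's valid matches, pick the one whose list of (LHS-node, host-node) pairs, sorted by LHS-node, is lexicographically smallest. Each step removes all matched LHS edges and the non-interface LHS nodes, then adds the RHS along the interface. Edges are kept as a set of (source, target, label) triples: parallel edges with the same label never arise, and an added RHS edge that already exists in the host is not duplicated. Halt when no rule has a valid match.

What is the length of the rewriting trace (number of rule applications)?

Answer: 3

Derivation:
initial: |V|=6 |E|=5  E = 1-p->0 2-q->0 3-p->3 4-p->4 5-p->5
step 1: apply R0 at {0↦3, 1↦0, 2↦1}  → |V|=5 |E|=4  E = 1-p->0 2-q->0 4-p->4 5-p->5
step 2: apply R0 at {0↦4, 1↦0, 2↦1}  → |V|=4 |E|=3  E = 1-p->0 2-q->0 5-p->5
step 3: apply R0 at {0↦5, 1↦0, 2↦1}  → |V|=3 |E|=2  E = 1-p->0 2-q->0
halt: no rule applies after step 3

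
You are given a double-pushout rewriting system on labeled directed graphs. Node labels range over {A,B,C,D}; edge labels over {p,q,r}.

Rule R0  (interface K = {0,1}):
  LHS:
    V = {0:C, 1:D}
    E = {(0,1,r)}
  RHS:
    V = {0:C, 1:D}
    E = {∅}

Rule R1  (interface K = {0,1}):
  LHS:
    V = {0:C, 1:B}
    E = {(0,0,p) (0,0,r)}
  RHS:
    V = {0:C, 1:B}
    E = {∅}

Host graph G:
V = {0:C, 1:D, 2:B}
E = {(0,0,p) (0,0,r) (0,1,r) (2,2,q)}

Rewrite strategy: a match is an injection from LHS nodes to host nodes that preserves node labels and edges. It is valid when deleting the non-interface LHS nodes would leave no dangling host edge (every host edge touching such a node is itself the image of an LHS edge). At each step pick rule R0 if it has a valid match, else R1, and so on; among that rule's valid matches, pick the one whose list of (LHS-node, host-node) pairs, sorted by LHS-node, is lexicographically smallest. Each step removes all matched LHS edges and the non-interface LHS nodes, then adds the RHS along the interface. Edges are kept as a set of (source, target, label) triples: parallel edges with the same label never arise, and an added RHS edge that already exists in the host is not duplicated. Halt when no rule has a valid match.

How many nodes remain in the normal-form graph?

Answer: 3

Rewrite trace:
start.  V:3 E:4  edges: 0-p->0 0-r->0 0-r->1 2-q->2
1. fire R0 via {0↦0, 1↦1}  →  V:3 E:3  edges: 0-p->0 0-r->0 2-q->2
2. fire R1 via {0↦0, 1↦2}  →  V:3 E:1  edges: 2-q->2
final graph: no rule applies after step 2
NF nodes: {0:C, 1:D, 2:B}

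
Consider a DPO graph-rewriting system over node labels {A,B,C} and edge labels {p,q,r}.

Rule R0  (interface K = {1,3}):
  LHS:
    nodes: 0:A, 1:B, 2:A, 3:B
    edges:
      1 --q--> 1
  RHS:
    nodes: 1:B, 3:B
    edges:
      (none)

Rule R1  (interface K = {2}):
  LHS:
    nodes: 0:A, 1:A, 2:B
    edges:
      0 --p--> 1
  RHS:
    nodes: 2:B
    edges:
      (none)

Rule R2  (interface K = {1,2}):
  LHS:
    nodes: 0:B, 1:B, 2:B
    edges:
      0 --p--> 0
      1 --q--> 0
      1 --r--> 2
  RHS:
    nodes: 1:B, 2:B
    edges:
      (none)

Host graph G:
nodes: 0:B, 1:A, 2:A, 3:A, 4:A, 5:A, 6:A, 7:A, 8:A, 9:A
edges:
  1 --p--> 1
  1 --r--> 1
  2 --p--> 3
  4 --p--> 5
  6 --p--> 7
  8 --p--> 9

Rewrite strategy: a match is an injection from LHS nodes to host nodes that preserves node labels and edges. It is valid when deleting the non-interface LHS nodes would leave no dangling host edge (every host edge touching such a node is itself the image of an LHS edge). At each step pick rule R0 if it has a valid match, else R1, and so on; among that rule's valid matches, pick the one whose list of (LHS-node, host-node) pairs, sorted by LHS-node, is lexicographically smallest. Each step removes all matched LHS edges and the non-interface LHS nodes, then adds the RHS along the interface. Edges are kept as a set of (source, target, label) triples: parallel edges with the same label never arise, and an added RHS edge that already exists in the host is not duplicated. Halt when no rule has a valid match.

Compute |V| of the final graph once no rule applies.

Answer: 2

Steps:
initial: |V|=10 |E|=6  E = 1-p->1 1-r->1 2-p->3 4-p->5 6-p->7 8-p->9
step 1: apply R1 at {0↦2, 1↦3, 2↦0}  → |V|=8 |E|=5  E = 1-p->1 1-r->1 4-p->5 6-p->7 8-p->9
step 2: apply R1 at {0↦4, 1↦5, 2↦0}  → |V|=6 |E|=4  E = 1-p->1 1-r->1 6-p->7 8-p->9
step 3: apply R1 at {0↦6, 1↦7, 2↦0}  → |V|=4 |E|=3  E = 1-p->1 1-r->1 8-p->9
step 4: apply R1 at {0↦8, 1↦9, 2↦0}  → |V|=2 |E|=2  E = 1-p->1 1-r->1
normal form: no rule applies after step 4
NF nodes: {0:B, 1:A}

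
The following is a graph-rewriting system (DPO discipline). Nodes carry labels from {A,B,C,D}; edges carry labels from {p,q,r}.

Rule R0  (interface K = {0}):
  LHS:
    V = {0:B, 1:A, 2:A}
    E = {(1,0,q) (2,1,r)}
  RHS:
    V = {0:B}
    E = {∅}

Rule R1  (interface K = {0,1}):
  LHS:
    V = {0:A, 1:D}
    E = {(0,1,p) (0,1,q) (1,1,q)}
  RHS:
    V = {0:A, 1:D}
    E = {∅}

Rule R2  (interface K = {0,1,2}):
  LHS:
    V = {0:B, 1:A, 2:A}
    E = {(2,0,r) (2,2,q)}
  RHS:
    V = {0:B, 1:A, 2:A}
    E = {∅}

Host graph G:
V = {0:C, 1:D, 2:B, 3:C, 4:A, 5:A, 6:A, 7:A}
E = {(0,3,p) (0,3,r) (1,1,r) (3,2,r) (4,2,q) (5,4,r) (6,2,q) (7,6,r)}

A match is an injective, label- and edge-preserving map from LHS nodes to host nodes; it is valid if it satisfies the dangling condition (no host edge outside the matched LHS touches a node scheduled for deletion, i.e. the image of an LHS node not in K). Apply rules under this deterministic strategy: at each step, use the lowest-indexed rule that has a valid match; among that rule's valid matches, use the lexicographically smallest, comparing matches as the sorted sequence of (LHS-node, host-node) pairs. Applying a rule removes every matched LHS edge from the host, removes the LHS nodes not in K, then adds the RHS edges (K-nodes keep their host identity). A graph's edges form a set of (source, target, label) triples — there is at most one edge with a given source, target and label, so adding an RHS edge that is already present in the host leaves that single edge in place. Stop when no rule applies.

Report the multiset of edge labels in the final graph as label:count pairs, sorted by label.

start.  V:8 E:8  edges: 0-p->3 0-r->3 1-r->1 3-r->2 4-q->2 5-r->4 6-q->2 7-r->6
1. fire R0 via {0↦2, 1↦4, 2↦5}  →  V:6 E:6  edges: 0-p->3 0-r->3 1-r->1 3-r->2 6-q->2 7-r->6
2. fire R0 via {0↦2, 1↦6, 2↦7}  →  V:4 E:4  edges: 0-p->3 0-r->3 1-r->1 3-r->2
final graph: no rule applies after step 2
NF edges: [(0, 3, 'p'), (0, 3, 'r'), (1, 1, 'r'), (3, 2, 'r')]

Answer: p:1 r:3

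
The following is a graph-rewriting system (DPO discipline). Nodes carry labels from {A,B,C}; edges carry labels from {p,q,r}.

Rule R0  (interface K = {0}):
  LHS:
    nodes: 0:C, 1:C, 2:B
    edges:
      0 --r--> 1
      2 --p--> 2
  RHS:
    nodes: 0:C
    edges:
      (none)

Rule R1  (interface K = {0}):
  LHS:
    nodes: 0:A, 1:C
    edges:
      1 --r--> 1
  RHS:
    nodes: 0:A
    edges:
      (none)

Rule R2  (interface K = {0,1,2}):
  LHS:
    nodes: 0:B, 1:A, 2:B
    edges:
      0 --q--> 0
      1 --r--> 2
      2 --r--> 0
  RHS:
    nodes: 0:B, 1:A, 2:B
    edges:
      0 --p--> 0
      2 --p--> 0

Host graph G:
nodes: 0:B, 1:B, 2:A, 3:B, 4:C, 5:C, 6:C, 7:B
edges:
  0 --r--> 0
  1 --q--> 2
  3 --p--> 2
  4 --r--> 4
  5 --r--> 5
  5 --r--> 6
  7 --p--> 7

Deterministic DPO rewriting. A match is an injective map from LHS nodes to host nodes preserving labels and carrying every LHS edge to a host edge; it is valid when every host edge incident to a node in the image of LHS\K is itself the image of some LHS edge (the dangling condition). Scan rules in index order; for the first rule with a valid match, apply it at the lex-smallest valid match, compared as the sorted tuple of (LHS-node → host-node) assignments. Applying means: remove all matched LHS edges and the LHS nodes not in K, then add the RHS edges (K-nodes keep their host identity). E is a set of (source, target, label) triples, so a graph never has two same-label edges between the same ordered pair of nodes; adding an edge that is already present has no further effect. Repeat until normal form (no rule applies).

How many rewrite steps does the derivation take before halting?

[0] host  ⇒  8 nodes, 7 edges  {0-r->0 1-q->2 3-p->2 4-r->4 5-r->5 5-r->6 7-p->7}
[1] R0 @ {0↦5, 1↦6, 2↦7}  ⇒  6 nodes, 5 edges  {0-r->0 1-q->2 3-p->2 4-r->4 5-r->5}
[2] R1 @ {0↦2, 1↦4}  ⇒  5 nodes, 4 edges  {0-r->0 1-q->2 3-p->2 5-r->5}
[3] R1 @ {0↦2, 1↦5}  ⇒  4 nodes, 3 edges  {0-r->0 1-q->2 3-p->2}
halt: no rule applies after step 3

Answer: 3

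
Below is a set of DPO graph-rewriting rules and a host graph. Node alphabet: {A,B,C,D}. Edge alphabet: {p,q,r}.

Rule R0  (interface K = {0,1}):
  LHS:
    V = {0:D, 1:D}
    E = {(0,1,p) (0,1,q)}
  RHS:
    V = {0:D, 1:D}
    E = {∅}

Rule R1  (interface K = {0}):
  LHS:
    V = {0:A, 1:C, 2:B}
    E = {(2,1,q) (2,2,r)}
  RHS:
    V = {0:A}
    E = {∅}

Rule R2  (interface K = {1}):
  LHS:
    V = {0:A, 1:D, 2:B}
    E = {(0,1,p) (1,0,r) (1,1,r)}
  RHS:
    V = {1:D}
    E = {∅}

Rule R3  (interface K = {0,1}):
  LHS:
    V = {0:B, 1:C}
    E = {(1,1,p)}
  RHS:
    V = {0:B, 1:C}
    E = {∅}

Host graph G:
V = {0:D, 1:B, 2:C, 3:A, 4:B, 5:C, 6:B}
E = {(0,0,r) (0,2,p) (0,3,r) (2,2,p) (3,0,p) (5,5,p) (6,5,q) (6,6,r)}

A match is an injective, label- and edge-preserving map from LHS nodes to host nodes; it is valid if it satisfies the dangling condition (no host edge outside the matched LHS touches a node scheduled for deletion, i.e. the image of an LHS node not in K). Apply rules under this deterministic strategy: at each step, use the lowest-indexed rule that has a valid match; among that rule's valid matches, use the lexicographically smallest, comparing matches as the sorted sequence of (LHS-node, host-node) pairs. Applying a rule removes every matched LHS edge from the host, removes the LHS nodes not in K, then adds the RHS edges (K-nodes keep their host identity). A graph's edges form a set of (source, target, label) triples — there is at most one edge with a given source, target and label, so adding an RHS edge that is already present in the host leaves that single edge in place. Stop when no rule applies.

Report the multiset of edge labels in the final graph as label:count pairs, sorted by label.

Answer: p:1 q:1 r:1

Rewrite trace:
[0] host  ⇒  7 nodes, 8 edges  {0-r->0 0-p->2 0-r->3 2-p->2 3-p->0 5-p->5 6-q->5 6-r->6}
[1] R2 @ {0↦3, 1↦0, 2↦1}  ⇒  5 nodes, 5 edges  {0-p->2 2-p->2 5-p->5 6-q->5 6-r->6}
[2] R3 @ {0↦4, 1↦2}  ⇒  5 nodes, 4 edges  {0-p->2 5-p->5 6-q->5 6-r->6}
[3] R3 @ {0↦4, 1↦5}  ⇒  5 nodes, 3 edges  {0-p->2 6-q->5 6-r->6}
halt: no rule applies after step 3
NF edges: [(0, 2, 'p'), (6, 5, 'q'), (6, 6, 'r')]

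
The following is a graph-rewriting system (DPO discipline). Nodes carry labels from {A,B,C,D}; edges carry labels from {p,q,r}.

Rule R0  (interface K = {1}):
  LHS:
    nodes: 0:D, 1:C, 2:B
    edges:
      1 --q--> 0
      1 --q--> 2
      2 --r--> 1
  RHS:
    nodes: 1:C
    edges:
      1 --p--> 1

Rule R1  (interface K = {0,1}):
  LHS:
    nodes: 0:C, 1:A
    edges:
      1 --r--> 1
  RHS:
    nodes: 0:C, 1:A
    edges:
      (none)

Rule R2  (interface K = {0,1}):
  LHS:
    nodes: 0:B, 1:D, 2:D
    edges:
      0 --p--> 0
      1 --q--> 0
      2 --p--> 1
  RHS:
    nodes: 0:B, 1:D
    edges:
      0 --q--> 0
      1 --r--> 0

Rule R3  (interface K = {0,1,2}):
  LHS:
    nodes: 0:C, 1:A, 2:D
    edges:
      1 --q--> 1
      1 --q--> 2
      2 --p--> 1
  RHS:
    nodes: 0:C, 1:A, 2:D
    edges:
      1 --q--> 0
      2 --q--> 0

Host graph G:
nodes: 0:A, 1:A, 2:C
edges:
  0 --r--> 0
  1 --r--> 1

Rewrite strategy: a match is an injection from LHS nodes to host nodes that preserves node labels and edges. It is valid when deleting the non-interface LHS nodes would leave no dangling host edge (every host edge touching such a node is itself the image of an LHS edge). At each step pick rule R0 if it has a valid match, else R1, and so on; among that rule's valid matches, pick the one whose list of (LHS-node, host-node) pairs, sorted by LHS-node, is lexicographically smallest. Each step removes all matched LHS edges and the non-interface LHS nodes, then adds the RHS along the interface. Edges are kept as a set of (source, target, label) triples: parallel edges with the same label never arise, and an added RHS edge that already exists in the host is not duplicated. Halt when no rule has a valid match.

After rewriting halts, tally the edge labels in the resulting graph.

initial: |V|=3 |E|=2  E = 0-r->0 1-r->1
step 1: apply R1 at {0↦2, 1↦0}  → |V|=3 |E|=1  E = 1-r->1
step 2: apply R1 at {0↦2, 1↦1}  → |V|=3 |E|=0  E = ∅
halt: no rule applies after step 2
NF edges: []

Answer: (no edges)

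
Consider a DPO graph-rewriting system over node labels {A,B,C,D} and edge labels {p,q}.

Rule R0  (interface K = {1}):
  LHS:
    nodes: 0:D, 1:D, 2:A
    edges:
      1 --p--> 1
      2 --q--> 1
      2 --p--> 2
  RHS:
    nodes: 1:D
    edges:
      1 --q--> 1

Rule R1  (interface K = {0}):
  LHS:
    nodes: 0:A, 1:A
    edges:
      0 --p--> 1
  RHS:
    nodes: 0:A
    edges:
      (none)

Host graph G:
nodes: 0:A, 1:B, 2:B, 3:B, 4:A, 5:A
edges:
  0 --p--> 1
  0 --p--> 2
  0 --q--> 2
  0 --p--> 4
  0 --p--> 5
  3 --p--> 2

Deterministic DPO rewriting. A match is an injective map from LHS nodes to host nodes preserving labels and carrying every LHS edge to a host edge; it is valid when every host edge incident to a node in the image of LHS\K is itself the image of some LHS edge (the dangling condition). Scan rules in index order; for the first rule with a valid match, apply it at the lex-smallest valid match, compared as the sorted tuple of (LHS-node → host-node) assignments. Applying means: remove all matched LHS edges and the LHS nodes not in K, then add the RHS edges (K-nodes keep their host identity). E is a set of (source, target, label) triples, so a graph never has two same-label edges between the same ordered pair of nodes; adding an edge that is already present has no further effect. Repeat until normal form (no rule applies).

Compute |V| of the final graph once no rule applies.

initial: |V|=6 |E|=6  E = 0-p->1 0-p->2 0-q->2 0-p->4 0-p->5 3-p->2
step 1: apply R1 at {0↦0, 1↦4}  → |V|=5 |E|=5  E = 0-p->1 0-p->2 0-q->2 0-p->5 3-p->2
step 2: apply R1 at {0↦0, 1↦5}  → |V|=4 |E|=4  E = 0-p->1 0-p->2 0-q->2 3-p->2
normal form: no rule applies after step 2
NF nodes: {0:A, 1:B, 2:B, 3:B}

Answer: 4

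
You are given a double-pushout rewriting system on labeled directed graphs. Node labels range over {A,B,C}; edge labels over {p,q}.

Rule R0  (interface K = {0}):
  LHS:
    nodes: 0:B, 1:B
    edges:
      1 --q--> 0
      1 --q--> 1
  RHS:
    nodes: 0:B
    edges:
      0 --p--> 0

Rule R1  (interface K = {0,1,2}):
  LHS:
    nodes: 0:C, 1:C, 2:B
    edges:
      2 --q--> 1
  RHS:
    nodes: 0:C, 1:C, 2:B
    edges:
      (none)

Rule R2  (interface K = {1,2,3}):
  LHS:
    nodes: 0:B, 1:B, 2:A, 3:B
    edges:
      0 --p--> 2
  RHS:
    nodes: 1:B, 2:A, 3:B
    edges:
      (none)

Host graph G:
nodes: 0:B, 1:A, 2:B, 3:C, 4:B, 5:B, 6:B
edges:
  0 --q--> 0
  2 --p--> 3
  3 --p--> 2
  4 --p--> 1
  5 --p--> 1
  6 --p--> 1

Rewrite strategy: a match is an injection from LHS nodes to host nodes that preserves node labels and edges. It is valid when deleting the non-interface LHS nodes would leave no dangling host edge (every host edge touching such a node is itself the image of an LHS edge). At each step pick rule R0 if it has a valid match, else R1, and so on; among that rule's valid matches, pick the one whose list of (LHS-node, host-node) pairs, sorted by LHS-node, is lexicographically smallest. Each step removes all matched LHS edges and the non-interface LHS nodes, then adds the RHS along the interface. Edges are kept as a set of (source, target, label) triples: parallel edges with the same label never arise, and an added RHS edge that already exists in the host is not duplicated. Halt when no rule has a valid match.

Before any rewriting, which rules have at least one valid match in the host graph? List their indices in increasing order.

R0: no valid match — LHS pattern not found
R1: no valid match — LHS pattern not found
R2: 36 valid matches — {0↦4, 1↦0, 2↦1, 3↦2}, {0↦4, 1↦0, 2↦1, 3↦5}, {0↦4, 1↦0, 2↦1, 3↦6} (+33 more)

Answer: [R2]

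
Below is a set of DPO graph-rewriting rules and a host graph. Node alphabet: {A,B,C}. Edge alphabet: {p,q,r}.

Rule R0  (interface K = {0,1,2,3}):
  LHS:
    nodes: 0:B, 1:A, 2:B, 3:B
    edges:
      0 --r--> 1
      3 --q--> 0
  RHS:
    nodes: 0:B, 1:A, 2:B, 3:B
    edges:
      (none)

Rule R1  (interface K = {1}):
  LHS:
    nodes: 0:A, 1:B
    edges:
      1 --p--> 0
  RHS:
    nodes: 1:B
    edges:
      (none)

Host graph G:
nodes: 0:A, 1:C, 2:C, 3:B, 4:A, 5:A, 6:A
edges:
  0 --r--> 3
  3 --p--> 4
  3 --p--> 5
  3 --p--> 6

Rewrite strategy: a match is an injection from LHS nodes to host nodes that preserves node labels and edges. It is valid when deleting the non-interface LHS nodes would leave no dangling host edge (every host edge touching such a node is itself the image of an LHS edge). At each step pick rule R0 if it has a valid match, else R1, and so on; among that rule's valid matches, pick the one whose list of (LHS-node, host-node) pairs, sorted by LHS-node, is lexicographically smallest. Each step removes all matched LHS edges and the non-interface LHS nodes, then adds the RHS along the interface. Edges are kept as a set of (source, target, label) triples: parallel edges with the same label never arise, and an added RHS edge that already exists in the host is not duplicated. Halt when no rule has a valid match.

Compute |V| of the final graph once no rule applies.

initial: |V|=7 |E|=4  E = 0-r->3 3-p->4 3-p->5 3-p->6
step 1: apply R1 at {0↦4, 1↦3}  → |V|=6 |E|=3  E = 0-r->3 3-p->5 3-p->6
step 2: apply R1 at {0↦5, 1↦3}  → |V|=5 |E|=2  E = 0-r->3 3-p->6
step 3: apply R1 at {0↦6, 1↦3}  → |V|=4 |E|=1  E = 0-r->3
final graph: no rule applies after step 3
NF nodes: {0:A, 1:C, 2:C, 3:B}

Answer: 4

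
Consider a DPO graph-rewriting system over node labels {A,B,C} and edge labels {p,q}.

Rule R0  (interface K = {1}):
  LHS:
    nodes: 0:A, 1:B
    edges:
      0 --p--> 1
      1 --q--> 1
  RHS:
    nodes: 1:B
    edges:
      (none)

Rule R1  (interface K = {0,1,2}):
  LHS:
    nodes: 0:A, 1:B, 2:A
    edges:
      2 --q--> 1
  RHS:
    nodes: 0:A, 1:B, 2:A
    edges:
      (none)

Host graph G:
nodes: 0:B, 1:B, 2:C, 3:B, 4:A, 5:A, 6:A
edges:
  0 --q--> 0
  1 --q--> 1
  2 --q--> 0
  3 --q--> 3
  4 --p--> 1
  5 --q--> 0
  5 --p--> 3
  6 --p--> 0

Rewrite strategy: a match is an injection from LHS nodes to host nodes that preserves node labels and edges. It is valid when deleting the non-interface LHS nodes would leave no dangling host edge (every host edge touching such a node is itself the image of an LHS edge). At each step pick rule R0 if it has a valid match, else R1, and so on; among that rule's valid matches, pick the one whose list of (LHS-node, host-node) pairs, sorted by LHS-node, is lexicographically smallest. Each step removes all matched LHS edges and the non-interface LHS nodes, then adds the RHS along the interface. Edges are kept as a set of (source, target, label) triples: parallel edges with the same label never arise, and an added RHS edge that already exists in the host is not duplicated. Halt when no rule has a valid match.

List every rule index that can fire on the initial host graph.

Answer: [R0,R1]

Derivation:
R0: 2 valid matches — {0↦4, 1↦1}, {0↦6, 1↦0}
R1: 2 valid matches — {0↦4, 1↦0, 2↦5}, {0↦6, 1↦0, 2↦5}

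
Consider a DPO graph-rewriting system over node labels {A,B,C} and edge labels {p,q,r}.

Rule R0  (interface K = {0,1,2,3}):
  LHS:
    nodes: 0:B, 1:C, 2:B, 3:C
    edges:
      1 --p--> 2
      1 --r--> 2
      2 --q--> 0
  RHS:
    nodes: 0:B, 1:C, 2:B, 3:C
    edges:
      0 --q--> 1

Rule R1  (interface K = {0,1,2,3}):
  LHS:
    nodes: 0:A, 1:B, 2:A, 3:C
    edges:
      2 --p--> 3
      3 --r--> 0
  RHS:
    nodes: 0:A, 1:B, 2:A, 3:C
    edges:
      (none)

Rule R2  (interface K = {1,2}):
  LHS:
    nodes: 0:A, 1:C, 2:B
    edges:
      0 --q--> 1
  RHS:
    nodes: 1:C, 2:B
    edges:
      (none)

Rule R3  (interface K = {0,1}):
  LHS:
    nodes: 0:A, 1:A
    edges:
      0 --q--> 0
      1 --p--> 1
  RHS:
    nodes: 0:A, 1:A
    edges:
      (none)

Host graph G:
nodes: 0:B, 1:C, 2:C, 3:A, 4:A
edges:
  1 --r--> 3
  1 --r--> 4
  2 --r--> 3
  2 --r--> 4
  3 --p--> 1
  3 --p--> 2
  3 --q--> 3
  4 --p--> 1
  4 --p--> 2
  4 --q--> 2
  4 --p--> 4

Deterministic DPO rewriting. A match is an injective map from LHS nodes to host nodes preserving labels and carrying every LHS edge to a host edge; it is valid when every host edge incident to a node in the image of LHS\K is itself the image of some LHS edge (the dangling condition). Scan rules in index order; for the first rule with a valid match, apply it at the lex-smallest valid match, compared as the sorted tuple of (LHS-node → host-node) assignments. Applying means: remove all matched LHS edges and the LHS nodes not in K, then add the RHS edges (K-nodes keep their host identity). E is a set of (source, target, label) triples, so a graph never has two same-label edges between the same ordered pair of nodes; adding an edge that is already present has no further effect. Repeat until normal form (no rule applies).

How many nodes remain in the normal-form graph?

Answer: 4

Rewrite trace:
start.  V:5 E:11  edges: 1-r->3 1-r->4 2-r->3 2-r->4 3-p->1 3-p->2 3-q->3 4-p->1 4-p->2 4-q->2 4-p->4
1. fire R1 via {0↦3, 1↦0, 2↦4, 3↦1}  →  V:5 E:9  edges: 1-r->4 2-r->3 2-r->4 3-p->1 3-p->2 3-q->3 4-p->2 4-q->2 4-p->4
2. fire R1 via {0↦3, 1↦0, 2↦4, 3↦2}  →  V:5 E:7  edges: 1-r->4 2-r->4 3-p->1 3-p->2 3-q->3 4-q->2 4-p->4
3. fire R1 via {0↦4, 1↦0, 2↦3, 3↦1}  →  V:5 E:5  edges: 2-r->4 3-p->2 3-q->3 4-q->2 4-p->4
4. fire R1 via {0↦4, 1↦0, 2↦3, 3↦2}  →  V:5 E:3  edges: 3-q->3 4-q->2 4-p->4
5. fire R3 via {0↦3, 1↦4}  →  V:5 E:1  edges: 4-q->2
6. fire R2 via {0↦4, 1↦2, 2↦0}  →  V:4 E:0  edges: ∅
halt: no rule applies after step 6
NF nodes: {0:B, 1:C, 2:C, 3:A}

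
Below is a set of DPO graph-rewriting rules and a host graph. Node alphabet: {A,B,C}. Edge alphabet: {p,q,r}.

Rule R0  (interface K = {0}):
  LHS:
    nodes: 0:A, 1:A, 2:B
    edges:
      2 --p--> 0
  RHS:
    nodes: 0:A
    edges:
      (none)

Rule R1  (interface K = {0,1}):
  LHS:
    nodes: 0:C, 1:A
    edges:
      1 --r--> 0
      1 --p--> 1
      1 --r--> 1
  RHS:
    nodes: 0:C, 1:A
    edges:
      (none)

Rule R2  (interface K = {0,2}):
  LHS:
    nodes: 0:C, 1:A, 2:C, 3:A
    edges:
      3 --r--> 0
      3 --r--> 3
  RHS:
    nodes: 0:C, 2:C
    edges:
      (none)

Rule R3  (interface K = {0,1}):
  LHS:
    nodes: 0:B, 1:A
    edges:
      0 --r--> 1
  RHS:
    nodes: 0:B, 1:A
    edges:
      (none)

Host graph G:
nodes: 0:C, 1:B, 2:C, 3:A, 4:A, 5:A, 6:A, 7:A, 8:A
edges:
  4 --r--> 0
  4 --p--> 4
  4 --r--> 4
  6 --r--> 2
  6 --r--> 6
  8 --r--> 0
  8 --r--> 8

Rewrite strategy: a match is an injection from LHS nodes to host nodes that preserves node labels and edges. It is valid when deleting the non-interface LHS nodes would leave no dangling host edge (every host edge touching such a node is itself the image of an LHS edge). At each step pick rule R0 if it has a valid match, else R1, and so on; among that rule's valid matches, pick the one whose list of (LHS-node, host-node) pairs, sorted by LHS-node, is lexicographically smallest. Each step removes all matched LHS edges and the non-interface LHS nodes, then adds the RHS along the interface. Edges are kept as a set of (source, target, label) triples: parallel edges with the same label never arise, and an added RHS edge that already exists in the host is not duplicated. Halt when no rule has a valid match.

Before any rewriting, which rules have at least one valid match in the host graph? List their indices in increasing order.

Answer: [R1,R2]

Derivation:
R0: no valid match — LHS pattern not found
R1: 1 valid match — {0↦0, 1↦4}
R2: 6 valid matches — {0↦0, 1↦3, 2↦2, 3↦8}, {0↦0, 1↦5, 2↦2, 3↦8}, {0↦0, 1↦7, 2↦2, 3↦8} (+3 more)
R3: no valid match — LHS pattern not found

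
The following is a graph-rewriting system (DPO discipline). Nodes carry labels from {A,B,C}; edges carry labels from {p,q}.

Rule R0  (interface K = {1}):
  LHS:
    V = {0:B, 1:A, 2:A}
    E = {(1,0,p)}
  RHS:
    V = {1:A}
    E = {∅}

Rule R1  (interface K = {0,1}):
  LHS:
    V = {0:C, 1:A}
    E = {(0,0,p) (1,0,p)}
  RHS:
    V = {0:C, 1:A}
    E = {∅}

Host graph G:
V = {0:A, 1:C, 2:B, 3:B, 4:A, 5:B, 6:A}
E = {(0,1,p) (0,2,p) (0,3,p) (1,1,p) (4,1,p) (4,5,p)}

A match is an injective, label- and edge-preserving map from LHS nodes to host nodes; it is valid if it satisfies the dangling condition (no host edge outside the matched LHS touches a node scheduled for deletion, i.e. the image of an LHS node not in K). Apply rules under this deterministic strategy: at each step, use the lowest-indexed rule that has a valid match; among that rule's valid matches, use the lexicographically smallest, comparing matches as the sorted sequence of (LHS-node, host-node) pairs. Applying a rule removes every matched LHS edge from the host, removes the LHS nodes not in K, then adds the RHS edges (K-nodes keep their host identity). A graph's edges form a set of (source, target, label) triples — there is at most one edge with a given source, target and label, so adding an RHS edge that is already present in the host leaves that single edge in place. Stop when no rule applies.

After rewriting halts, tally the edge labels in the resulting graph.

start.  V:7 E:6  edges: 0-p->1 0-p->2 0-p->3 1-p->1 4-p->1 4-p->5
1. fire R0 via {0↦2, 1↦0, 2↦6}  →  V:5 E:5  edges: 0-p->1 0-p->3 1-p->1 4-p->1 4-p->5
2. fire R1 via {0↦1, 1↦0}  →  V:5 E:3  edges: 0-p->3 4-p->1 4-p->5
final graph: no rule applies after step 2
NF edges: [(0, 3, 'p'), (4, 1, 'p'), (4, 5, 'p')]

Answer: p:3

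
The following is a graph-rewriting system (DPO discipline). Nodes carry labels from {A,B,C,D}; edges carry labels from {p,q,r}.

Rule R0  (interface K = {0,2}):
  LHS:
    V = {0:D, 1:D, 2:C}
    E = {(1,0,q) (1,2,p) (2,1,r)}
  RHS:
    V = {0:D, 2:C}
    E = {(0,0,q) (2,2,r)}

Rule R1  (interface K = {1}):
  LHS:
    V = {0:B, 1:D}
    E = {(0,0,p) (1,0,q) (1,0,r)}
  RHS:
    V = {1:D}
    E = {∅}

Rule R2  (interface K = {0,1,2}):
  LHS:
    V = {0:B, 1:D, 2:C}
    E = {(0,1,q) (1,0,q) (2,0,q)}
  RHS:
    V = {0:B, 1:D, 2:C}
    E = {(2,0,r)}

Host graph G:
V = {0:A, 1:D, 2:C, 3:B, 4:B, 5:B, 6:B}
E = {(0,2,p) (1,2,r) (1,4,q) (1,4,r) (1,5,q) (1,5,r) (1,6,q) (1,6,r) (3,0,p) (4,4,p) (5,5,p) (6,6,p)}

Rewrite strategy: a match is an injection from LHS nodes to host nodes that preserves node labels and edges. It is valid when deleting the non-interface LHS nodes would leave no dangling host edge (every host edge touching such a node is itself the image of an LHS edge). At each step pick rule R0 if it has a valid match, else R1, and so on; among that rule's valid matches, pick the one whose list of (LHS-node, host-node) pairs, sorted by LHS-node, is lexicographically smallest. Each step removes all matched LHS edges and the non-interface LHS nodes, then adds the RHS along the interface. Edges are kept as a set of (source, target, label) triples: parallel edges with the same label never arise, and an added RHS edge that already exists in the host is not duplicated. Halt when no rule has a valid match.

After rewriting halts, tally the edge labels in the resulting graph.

Answer: p:2 r:1

Steps:
start.  V:7 E:12  edges: 0-p->2 1-r->2 1-q->4 1-r->4 1-q->5 1-r->5 1-q->6 1-r->6 3-p->0 4-p->4 5-p->5 6-p->6
1. fire R1 via {0↦4, 1↦1}  →  V:6 E:9  edges: 0-p->2 1-r->2 1-q->5 1-r->5 1-q->6 1-r->6 3-p->0 5-p->5 6-p->6
2. fire R1 via {0↦5, 1↦1}  →  V:5 E:6  edges: 0-p->2 1-r->2 1-q->6 1-r->6 3-p->0 6-p->6
3. fire R1 via {0↦6, 1↦1}  →  V:4 E:3  edges: 0-p->2 1-r->2 3-p->0
final graph: no rule applies after step 3
NF edges: [(0, 2, 'p'), (1, 2, 'r'), (3, 0, 'p')]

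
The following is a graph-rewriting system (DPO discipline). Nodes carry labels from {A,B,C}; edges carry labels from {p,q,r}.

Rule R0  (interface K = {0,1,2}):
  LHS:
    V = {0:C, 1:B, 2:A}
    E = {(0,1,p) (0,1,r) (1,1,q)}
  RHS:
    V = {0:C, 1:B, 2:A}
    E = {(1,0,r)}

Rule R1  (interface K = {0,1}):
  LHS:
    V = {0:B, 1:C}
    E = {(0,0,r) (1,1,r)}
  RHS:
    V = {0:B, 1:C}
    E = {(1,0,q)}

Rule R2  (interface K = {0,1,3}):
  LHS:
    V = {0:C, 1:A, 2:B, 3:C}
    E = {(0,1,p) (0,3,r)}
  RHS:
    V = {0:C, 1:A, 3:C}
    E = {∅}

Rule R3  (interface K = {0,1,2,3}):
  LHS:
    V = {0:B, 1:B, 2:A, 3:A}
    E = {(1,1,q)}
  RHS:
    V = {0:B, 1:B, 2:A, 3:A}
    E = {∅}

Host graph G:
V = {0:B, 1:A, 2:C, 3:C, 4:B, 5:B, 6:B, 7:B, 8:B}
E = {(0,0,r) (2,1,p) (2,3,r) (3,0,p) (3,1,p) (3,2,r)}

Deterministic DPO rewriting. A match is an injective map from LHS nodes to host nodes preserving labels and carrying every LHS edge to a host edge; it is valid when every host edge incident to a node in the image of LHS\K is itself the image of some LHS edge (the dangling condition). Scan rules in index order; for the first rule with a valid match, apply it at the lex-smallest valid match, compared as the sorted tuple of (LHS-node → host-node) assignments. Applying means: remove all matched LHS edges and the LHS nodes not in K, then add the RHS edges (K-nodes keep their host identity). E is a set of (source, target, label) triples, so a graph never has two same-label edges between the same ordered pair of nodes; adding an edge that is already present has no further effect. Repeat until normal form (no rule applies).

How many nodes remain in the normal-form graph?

Answer: 7

Steps:
initial: |V|=9 |E|=6  E = 0-r->0 2-p->1 2-r->3 3-p->0 3-p->1 3-r->2
step 1: apply R2 at {0↦2, 1↦1, 2↦4, 3↦3}  → |V|=8 |E|=4  E = 0-r->0 3-p->0 3-p->1 3-r->2
step 2: apply R2 at {0↦3, 1↦1, 2↦5, 3↦2}  → |V|=7 |E|=2  E = 0-r->0 3-p->0
final graph: no rule applies after step 2
NF nodes: {0:B, 1:A, 2:C, 3:C, 6:B, 7:B, 8:B}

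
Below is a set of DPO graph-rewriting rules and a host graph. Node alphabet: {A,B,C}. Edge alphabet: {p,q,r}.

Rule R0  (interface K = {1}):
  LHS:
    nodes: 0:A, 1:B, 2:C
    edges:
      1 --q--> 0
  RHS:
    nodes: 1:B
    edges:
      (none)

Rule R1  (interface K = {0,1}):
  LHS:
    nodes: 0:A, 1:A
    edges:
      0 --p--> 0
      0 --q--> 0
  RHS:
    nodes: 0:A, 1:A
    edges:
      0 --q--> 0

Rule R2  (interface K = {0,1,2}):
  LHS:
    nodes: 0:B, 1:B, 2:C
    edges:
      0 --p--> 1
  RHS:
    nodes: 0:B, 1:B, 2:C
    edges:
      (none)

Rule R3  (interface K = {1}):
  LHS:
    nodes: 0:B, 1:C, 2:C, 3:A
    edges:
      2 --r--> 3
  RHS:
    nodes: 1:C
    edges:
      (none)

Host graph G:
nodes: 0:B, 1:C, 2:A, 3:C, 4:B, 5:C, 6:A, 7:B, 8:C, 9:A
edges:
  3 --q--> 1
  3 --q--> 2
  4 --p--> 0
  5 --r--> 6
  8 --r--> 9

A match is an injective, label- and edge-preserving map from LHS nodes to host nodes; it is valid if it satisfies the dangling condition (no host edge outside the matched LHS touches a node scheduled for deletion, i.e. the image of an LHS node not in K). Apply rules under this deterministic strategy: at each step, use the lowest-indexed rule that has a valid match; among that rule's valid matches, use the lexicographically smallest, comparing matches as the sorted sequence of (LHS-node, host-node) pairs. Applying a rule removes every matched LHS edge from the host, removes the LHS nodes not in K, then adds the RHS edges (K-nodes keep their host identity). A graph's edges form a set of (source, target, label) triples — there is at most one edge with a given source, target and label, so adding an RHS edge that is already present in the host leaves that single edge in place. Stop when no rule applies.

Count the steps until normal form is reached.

[0] host  ⇒  10 nodes, 5 edges  {3-q->1 3-q->2 4-p->0 5-r->6 8-r->9}
[1] R2 @ {0↦4, 1↦0, 2↦1}  ⇒  10 nodes, 4 edges  {3-q->1 3-q->2 5-r->6 8-r->9}
[2] R3 @ {0↦0, 1↦1, 2↦5, 3↦6}  ⇒  7 nodes, 3 edges  {3-q->1 3-q->2 8-r->9}
[3] R3 @ {0↦4, 1↦1, 2↦8, 3↦9}  ⇒  4 nodes, 2 edges  {3-q->1 3-q->2}
final graph: no rule applies after step 3

Answer: 3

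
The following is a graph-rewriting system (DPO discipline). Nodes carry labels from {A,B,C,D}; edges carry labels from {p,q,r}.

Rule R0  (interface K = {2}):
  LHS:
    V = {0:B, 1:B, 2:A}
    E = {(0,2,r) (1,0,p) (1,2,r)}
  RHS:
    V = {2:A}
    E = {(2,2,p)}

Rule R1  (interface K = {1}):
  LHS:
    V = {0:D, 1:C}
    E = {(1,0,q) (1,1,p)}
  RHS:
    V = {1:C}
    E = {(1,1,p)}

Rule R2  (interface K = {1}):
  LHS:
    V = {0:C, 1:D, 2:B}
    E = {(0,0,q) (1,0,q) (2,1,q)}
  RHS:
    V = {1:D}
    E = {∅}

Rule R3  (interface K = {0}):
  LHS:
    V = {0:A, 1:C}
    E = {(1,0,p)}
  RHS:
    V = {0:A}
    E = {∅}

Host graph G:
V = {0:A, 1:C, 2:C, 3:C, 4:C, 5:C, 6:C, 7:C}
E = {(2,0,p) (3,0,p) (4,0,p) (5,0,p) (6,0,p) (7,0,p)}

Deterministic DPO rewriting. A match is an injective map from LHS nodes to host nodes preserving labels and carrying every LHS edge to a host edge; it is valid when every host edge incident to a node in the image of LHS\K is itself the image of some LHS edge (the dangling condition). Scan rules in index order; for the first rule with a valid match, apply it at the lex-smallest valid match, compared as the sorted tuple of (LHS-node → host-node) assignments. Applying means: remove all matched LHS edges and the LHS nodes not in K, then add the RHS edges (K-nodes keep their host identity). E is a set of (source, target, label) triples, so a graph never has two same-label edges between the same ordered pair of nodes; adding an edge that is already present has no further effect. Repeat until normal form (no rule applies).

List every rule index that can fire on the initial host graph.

Answer: [R3]

Steps:
R0: no valid match — LHS pattern not found
R1: no valid match — LHS pattern not found
R2: no valid match — LHS pattern not found
R3: 6 valid matches — {0↦0, 1↦2}, {0↦0, 1↦3}, {0↦0, 1↦4} (+3 more)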